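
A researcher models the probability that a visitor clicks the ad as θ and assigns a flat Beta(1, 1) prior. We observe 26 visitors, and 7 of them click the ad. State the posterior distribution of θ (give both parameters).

Posterior: Beta(8, 20)

Observing 7 successes and 19 failures updates Beta(1, 1) by adding the success and failure counts to the two shape parameters: α = 1+7 = 8, β = 1+19 = 20.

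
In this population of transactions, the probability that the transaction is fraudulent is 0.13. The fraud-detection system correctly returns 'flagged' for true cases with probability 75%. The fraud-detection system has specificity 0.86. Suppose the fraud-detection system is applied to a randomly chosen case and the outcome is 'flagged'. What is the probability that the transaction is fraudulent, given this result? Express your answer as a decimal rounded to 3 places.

P(H | E) ≈ 0.445

Write H for 'the transaction is fraudulent'. Prior odds H:¬H = 0.13/0.87 = 0.14943. For the 'flagged' outcome, the likelihood ratio is 0.75/0.14 = 5.3571.
Posterior odds = 0.14943 × 5.3571 = 0.80049, so P(H|E) = 0.80049/(1+0.80049) = 0.445.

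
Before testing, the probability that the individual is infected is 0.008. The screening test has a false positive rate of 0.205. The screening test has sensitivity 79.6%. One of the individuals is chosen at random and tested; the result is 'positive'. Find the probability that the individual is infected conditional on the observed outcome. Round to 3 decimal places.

Write H for 'the individual is infected'. Prior odds H:¬H = 0.008/0.992 = 0.0080645. For the 'positive' outcome, the likelihood ratio is 0.796/0.205 = 3.8829.
Posterior odds = 0.0080645 × 3.8829 = 0.031314, so P(H|E) = 0.031314/(1+0.031314) = 0.030.

P(H | E) ≈ 0.030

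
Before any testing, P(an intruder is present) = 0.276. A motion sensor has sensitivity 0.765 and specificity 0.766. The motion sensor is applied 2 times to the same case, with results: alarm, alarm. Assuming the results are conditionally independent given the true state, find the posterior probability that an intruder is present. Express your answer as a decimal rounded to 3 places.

Posterior P(H) ≈ 0.803

With H the event that an intruder is present, the joint likelihood of the observed sequence is P(data|H) = 0.765·0.765 = 0.58522 and P(data|¬H) = 0.234·0.234 = 0.054756.
Bayes: P(H|data) = 0.276·0.58522 / (0.276·0.58522 + 0.724·0.054756) = 0.16152/0.20117 = 0.8029.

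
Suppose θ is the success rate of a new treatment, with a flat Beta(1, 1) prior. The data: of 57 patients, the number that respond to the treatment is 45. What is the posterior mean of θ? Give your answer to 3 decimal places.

The binomial likelihood is conjugate to the Beta prior: with 45 successes and 12 failures, the posterior is Beta(1+45, 1+12) = Beta(46, 13).
E[θ | data] = 46/(46+13) = 0.780.

Posterior mean ≈ 0.780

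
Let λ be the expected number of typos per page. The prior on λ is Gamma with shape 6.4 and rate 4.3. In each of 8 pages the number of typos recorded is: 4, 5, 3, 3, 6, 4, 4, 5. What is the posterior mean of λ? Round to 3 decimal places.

Total count ∑xᵢ = 34 over n = 8 pages.
Gamma is conjugate to the Poisson likelihood: posterior is Gamma(shape = 6.4+34 = 40.4, rate = 4.3+8 = 12.3).
Posterior mean = shape/rate = 40.4/12.3 = 3.285.

Posterior mean ≈ 3.285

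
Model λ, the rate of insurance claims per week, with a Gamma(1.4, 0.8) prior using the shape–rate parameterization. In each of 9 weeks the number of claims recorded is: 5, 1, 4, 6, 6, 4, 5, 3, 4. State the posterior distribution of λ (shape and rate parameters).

Posterior: Gamma(shape=39.4, rate=9.8)

Total count ∑xᵢ = 38 over n = 9 weeks.
Gamma is conjugate to the Poisson likelihood: posterior is Gamma(shape = 1.4+38 = 39.4, rate = 0.8+9 = 9.8).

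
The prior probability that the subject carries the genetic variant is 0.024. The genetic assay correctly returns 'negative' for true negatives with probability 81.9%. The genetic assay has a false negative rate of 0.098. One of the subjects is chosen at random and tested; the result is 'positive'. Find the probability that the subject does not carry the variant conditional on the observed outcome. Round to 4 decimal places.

P(¬H | E) ≈ 0.8908

Let H be the event that the subject carries the genetic variant. P(H) = 0.024, so P(¬H) = 0.976. With E the 'positive' result, P(E|H) = 0.902 and P(E|¬H) = 0.181.
P(E) = 0.902·0.024 + 0.181·0.976 = 0.021648 + 0.17666 = 0.19830.
By Bayes' theorem, P(H|E) = 0.021648 / 0.19830 = 0.1092. Hence P(¬H|E) = 1 − 0.1092 = 0.8908.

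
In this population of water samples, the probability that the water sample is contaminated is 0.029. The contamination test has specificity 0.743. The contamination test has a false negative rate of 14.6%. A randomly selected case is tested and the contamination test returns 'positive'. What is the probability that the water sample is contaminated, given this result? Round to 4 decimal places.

P(H | E) ≈ 0.0903

Write H for 'the water sample is contaminated'. Prior odds H:¬H = 0.029/0.971 = 0.029866. For the 'positive' outcome, the likelihood ratio is 0.854/0.257 = 3.3230.
Posterior odds = 0.029866 × 3.3230 = 0.099244, so P(H|E) = 0.099244/(1+0.099244) = 0.0903.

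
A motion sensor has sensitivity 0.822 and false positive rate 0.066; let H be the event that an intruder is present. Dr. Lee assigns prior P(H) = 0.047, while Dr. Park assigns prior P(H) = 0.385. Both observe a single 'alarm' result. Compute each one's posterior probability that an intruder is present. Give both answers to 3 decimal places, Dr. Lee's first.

The likelihood ratio for an 'alarm' result is 0.822/0.066 = 12.455.
Dr. Lee: prior odds 0.047/0.953 = 0.049318; posterior odds 0.61423; posterior probability 0.381.
Dr. Park: prior odds 0.385/0.615 = 0.62602; posterior odds 7.7967; posterior probability 0.886.

Dr. Lee: 0.381; Dr. Park: 0.886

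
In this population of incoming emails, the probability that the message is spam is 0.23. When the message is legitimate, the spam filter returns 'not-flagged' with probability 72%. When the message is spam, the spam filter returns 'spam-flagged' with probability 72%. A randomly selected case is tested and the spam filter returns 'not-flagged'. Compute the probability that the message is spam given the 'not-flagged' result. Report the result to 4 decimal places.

Write H for 'the message is spam'. Prior odds H:¬H = 0.23/0.77 = 0.29870. For the 'not-flagged' outcome, the likelihood ratio is 0.28/0.72 = 0.38889.
Posterior odds = 0.29870 × 0.38889 = 0.11616, so P(H|E) = 0.11616/(1+0.11616) = 0.1041.

P(H | E) ≈ 0.1041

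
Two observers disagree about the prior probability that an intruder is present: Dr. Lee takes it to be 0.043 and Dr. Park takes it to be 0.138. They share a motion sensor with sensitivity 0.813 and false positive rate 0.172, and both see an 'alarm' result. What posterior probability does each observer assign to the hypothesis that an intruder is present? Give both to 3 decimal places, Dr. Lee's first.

P('+'|H) = 0.813, P('+'|¬H) = 0.172.
Dr. Lee: numerator 0.813·0.043 = 0.034959; evidence = 0.034959+0.172·0.957 = 0.19956; posterior = 0.175.
Dr. Park: numerator 0.813·0.138 = 0.11219; evidence = 0.11219+0.172·0.862 = 0.26046; posterior = 0.431.

Dr. Lee: 0.175; Dr. Park: 0.431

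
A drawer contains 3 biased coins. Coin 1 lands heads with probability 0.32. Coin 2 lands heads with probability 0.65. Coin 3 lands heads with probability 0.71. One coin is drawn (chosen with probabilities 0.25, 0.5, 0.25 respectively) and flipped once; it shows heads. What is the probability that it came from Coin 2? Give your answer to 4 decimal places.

Tabulate prior·likelihood by source: [1] prior 0.25, lik 0.32, product 0.08000; [2] prior 0.5, lik 0.65, product 0.3250; [3] prior 0.25, lik 0.71, product 0.1775.
Normalizing constant = 0.58250; the posterior for Coin 2 is its product over the sum, 0.3250/0.58250 = 0.5579.

Posterior probability ≈ 0.5579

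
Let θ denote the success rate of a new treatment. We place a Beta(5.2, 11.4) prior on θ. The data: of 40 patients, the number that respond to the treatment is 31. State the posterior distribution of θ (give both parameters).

Observing 31 successes and 9 failures updates Beta(5.2, 11.4) by adding the success and failure counts to the two shape parameters: α = 5.2+31 = 36.2, β = 11.4+9 = 20.4.

Posterior: Beta(36.2, 20.4)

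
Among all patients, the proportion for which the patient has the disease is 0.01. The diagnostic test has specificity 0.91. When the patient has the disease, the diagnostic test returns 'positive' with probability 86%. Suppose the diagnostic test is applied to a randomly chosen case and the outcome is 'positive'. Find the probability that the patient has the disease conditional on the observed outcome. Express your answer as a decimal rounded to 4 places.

Write H for 'the patient has the disease'. Prior odds H:¬H = 0.01/0.99 = 0.010101. For the 'positive' outcome, the likelihood ratio is 0.86/0.09 = 9.5556.
Posterior odds = 0.010101 × 9.5556 = 0.096521, so P(H|E) = 0.096521/(1+0.096521) = 0.0880.

P(H | E) ≈ 0.0880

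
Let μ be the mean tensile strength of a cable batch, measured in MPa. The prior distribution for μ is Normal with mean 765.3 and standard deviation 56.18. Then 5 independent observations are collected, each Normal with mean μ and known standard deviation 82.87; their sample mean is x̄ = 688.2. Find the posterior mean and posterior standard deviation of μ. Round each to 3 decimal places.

Posterior mean ≈ 711.578; posterior SD ≈ 30.936

With known σ, the Normal prior is conjugate. Weight on the data is w = (n/σ²)/(n/σ² + 1/τ₀²) = 0.00072807/(0.00072807+0.00031684) = 0.69678.
Posterior mean = w·x̄ + (1−w)·μ₀ = 0.69678·688.2 + 0.30322·765.3 = 711.578. Posterior variance = 1/(0.00072807+0.00031684) = 957.019, so SD = 30.936.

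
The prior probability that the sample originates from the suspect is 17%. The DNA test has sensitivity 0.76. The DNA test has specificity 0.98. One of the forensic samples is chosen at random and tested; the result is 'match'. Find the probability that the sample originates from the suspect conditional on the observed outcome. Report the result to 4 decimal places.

Let H be the event that the sample originates from the suspect. P(H) = 0.17, so P(¬H) = 0.83. With E the 'match' result, P(E|H) = 0.76 and P(E|¬H) = 0.02.
P(E) = 0.76·0.17 + 0.02·0.83 = 0.12920 + 0.016600 = 0.14580.
By Bayes' theorem, P(H|E) = 0.12920 / 0.14580 = 0.8861.

P(H | E) ≈ 0.8861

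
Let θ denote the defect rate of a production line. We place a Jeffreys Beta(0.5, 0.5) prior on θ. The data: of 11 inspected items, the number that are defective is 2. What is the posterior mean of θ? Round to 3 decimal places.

The binomial likelihood is conjugate to the Beta prior: with 2 successes and 9 failures, the posterior is Beta(0.5+2, 0.5+9) = Beta(2.5, 9.5).
E[θ | data] = 2.5/(2.5+9.5) = 0.208.

Posterior mean ≈ 0.208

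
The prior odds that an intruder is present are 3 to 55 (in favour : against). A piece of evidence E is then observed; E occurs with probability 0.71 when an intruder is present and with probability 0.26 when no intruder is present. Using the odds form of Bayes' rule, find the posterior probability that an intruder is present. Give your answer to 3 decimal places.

Prior odds = 3/55 = 0.054545.
Likelihood ratio for E = 0.71/0.26 = 2.7308.
Posterior odds = prior odds × LR = 0.14895.
Posterior probability = odds/(1+odds) = 0.14895/1.1490 = 0.130.

Posterior probability ≈ 0.130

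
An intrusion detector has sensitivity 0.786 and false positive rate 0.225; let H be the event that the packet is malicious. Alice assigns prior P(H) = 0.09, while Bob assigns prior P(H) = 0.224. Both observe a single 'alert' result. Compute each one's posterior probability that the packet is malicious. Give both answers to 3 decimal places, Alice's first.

Alice: 0.257; Bob: 0.502

P('+'|H) = 0.786, P('+'|¬H) = 0.225.
Alice: numerator 0.786·0.09 = 0.070740; evidence = 0.070740+0.225·0.91 = 0.27549; posterior = 0.257.
Bob: numerator 0.786·0.224 = 0.17606; evidence = 0.17606+0.225·0.776 = 0.35066; posterior = 0.502.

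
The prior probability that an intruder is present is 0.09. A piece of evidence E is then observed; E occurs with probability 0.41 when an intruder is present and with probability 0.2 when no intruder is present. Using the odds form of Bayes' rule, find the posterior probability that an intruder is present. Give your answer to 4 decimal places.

Posterior probability ≈ 0.1686

Prior odds = 0.09/(1−0.09) = 0.098901.
Likelihood ratio for E = 0.41/0.2 = 2.0500.
Posterior odds = prior odds × LR = 0.20275.
Posterior probability = odds/(1+odds) = 0.20275/1.2027 = 0.1686.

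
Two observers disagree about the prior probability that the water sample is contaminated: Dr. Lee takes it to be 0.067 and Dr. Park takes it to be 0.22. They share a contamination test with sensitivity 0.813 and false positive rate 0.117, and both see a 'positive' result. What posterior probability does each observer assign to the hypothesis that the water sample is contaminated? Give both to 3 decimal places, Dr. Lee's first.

P('+'|H) = 0.813, P('+'|¬H) = 0.117.
Dr. Lee: numerator 0.813·0.067 = 0.054471; evidence = 0.054471+0.117·0.933 = 0.16363; posterior = 0.333.
Dr. Park: numerator 0.813·0.22 = 0.17886; evidence = 0.17886+0.117·0.78 = 0.27012; posterior = 0.662.

Dr. Lee: 0.333; Dr. Park: 0.662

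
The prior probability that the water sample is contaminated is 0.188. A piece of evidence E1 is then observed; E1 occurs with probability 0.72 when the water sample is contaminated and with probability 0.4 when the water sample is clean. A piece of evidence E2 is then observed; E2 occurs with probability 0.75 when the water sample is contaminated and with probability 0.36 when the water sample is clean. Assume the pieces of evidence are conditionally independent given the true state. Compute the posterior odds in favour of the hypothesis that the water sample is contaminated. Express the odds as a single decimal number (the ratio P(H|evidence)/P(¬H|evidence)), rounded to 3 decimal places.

Prior odds = 0.188/(1−0.188) = 0.23153.
Likelihood ratio for E1 = 0.72/0.4 = 1.8000.
Likelihood ratio for E2 = 0.75/0.36 = 2.0833.
Posterior odds = prior odds × LR₁ × LR₂ = 0.86823.

Posterior odds ≈ 0.868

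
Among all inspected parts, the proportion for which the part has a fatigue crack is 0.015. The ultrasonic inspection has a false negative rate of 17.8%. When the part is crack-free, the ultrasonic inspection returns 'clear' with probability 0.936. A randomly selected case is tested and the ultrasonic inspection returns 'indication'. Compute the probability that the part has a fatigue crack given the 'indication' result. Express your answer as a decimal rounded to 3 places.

Write H for 'the part has a fatigue crack'. Prior odds H:¬H = 0.015/0.985 = 0.015228. For the 'indication' outcome, the likelihood ratio is 0.822/0.064 = 12.844.
Posterior odds = 0.015228 × 12.844 = 0.19559, so P(H|E) = 0.19559/(1+0.19559) = 0.164.

P(H | E) ≈ 0.164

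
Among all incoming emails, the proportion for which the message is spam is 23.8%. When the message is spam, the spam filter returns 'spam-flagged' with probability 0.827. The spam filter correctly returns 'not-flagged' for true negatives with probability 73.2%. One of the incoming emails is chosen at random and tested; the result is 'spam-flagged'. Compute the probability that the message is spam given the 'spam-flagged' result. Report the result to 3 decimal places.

Write H for 'the message is spam'. Prior odds H:¬H = 0.238/0.762 = 0.31234. For the 'spam-flagged' outcome, the likelihood ratio is 0.827/0.268 = 3.0858.
Posterior odds = 0.31234 × 3.0858 = 0.96381, so P(H|E) = 0.96381/(1+0.96381) = 0.491.

P(H | E) ≈ 0.491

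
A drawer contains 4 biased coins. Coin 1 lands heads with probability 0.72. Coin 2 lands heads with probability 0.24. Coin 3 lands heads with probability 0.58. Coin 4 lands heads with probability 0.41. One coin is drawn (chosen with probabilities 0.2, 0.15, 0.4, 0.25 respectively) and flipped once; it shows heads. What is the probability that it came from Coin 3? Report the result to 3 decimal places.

Posterior probability ≈ 0.451

P(heads|C1) = 0.72; P(heads|C2) = 0.24; P(heads|C3) = 0.58; P(heads|C4) = 0.41.
Prior × likelihood for each source: 0.2·0.72=0.1440, 0.15·0.24=0.03600, 0.4·0.58=0.2320, 0.25·0.41=0.1025. Summing gives P(heads) = 0.51450.
P(Coin 3 | heads) = 0.2320 / 0.51450 = 0.451.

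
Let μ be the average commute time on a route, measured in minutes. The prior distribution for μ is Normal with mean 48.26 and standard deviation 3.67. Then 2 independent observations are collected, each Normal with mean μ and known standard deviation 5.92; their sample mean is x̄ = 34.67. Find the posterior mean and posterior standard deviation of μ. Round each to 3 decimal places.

Prior precision 1/τ₀² = 1/3.67² = 0.0742451; data precision n/σ² = 2/5.92² = 0.0570672.
Posterior precision = 0.0742451 + 0.0570672 = 0.131312, giving posterior SD = 1/√0.131312 = 2.760.
Posterior mean = (0.0742451·48.26 + 0.0570672·34.67) / 0.131312 = 42.354.

Posterior mean ≈ 42.354; posterior SD ≈ 2.760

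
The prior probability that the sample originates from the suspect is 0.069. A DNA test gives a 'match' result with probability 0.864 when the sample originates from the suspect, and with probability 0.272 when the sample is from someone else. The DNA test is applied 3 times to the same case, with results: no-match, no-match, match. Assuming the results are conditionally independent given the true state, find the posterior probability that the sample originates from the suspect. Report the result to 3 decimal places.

Let H be the event that the sample originates from the suspect; start with P(H) = 0.069. P('match'|H) = 0.864, P('match'|¬H) = 0.272.
Update on result 1 ('no-match'): P(H) ← 0.136·0.0690 / (0.136·0.0690 + 0.728·0.9310) = 0.0093840/0.68715 = 0.0137.
Update on result 2 ('no-match'): P(H) ← 0.136·0.0137 / (0.136·0.0137 + 0.728·0.9863) = 0.0018573/0.71992 = 0.0026.
Update on result 3 ('match'): P(H) ← 0.864·0.0026 / (0.864·0.0026 + 0.272·0.9974) = 0.0022290/0.27353 = 0.0081.

Posterior P(H) ≈ 0.008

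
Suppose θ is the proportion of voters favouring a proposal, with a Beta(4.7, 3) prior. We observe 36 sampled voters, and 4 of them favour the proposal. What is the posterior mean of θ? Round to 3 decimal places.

The binomial likelihood is conjugate to the Beta prior: with 4 successes and 32 failures, the posterior is Beta(4.7+4, 3+32) = Beta(8.7, 35).
Posterior mean = α/(α+β) = 8.7/43.7 = 0.199.

Posterior mean ≈ 0.199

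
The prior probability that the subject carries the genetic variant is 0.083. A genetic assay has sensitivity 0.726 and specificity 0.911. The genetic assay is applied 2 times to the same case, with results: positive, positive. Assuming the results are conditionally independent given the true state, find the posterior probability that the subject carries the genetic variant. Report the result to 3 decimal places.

With H the event that the subject carries the genetic variant, the joint likelihood of the observed sequence is P(data|H) = 0.726·0.726 = 0.52708 and P(data|¬H) = 0.089·0.089 = 0.0079210.
Bayes: P(H|data) = 0.083·0.52708 / (0.083·0.52708 + 0.917·0.0079210) = 0.043747/0.051011 = 0.8576.

Posterior P(H) ≈ 0.858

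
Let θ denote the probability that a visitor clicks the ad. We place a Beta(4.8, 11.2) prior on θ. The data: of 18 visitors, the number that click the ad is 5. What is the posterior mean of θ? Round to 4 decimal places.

Observing 5 successes and 13 failures updates Beta(4.8, 11.2) by adding the success and failure counts to the two shape parameters: α = 4.8+5 = 9.8, β = 11.2+13 = 24.2.
E[θ | data] = 9.8/(9.8+24.2) = 0.2882.

Posterior mean ≈ 0.2882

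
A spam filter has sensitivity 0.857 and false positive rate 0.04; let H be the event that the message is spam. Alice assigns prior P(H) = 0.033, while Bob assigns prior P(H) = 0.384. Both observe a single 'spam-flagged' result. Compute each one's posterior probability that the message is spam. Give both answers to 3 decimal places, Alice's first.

The likelihood ratio for a 'spam-flagged' result is 0.857/0.04 = 21.425.
Alice: prior odds 0.033/0.967 = 0.034126; posterior odds 0.73115; posterior probability 0.422.
Bob: prior odds 0.384/0.616 = 0.62338; posterior odds 13.356; posterior probability 0.930.

Alice: 0.422; Bob: 0.930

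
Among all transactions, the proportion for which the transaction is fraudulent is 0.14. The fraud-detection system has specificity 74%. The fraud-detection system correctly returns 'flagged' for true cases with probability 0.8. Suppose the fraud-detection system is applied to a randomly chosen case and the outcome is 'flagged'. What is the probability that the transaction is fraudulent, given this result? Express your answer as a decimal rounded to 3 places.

Let H be the event that the transaction is fraudulent. P(H) = 0.14, so P(¬H) = 0.86. With E the 'flagged' result, P(E|H) = 0.8 and P(E|¬H) = 0.26.
P(E) = 0.8·0.14 + 0.26·0.86 = 0.11200 + 0.22360 = 0.33560.
By Bayes' theorem, P(H|E) = 0.11200 / 0.33560 = 0.334.

P(H | E) ≈ 0.334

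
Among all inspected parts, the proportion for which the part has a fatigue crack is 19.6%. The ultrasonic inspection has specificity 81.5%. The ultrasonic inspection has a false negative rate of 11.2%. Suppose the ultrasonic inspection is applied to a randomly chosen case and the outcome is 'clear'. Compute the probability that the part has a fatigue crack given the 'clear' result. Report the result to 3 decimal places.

Write H for 'the part has a fatigue crack'. Prior odds H:¬H = 0.196/0.804 = 0.24378. For the 'clear' outcome, the likelihood ratio is 0.112/0.815 = 0.13742.
Posterior odds = 0.24378 × 0.13742 = 0.033501, so P(H|E) = 0.033501/(1+0.033501) = 0.032.

P(H | E) ≈ 0.032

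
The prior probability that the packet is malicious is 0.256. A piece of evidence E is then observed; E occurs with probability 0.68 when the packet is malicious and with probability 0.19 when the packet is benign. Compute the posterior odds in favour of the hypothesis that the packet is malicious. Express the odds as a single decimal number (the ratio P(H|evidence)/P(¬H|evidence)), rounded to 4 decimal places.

Posterior odds ≈ 1.2315

Prior odds = 0.256/(1−0.256) = 0.34409.
Likelihood ratio for E = 0.68/0.19 = 3.5789.
Posterior odds = prior odds × LR = 1.2315.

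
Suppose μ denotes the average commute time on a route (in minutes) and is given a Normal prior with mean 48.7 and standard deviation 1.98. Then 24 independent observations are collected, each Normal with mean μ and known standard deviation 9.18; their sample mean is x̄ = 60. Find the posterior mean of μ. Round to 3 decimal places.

Posterior mean ≈ 54.661

With known σ, the Normal prior is conjugate. Weight on the data is w = (n/σ²)/(n/σ² + 1/τ₀²) = 0.284791/(0.284791+0.255076) = 0.52752.
Posterior mean = w·x̄ + (1−w)·μ₀ = 0.52752·60 + 0.47248·48.7 = 54.661.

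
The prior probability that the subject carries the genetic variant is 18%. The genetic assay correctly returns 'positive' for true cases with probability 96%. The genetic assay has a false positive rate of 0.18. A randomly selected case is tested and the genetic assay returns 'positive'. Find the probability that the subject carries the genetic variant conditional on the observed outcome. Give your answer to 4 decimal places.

Write H for 'the subject carries the genetic variant'. Prior odds H:¬H = 0.18/0.82 = 0.21951. For the 'positive' outcome, the likelihood ratio is 0.96/0.18 = 5.3333.
Posterior odds = 0.21951 × 5.3333 = 1.1707, so P(H|E) = 1.1707/(1+1.1707) = 0.5393.

P(H | E) ≈ 0.5393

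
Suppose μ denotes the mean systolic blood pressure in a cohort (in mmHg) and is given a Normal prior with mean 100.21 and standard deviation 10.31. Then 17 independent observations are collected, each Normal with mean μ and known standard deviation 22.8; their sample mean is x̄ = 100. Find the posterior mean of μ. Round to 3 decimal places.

Prior precision 1/τ₀² = 1/10.31² = 0.00940768; data precision n/σ² = 17/22.8² = 0.0327024.
Posterior precision = 0.00940768 + 0.0327024 = 0.0421101.
Posterior mean = (0.00940768·100.21 + 0.0327024·100) / 0.0421101 = 100.047.

Posterior mean ≈ 100.047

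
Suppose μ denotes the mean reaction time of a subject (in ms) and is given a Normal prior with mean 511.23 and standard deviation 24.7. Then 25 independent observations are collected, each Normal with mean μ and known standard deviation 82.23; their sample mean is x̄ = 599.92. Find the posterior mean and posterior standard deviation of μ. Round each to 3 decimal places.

With known σ, the Normal prior is conjugate. Weight on the data is w = (n/σ²)/(n/σ² + 1/τ₀²) = 0.00369726/(0.00369726+0.00163910) = 0.69284.
Posterior mean = w·x̄ + (1−w)·μ₀ = 0.69284·599.92 + 0.30716·511.23 = 572.678. Posterior variance = 1/(0.00369726+0.00163910) = 187.394, so SD = 13.689.

Posterior mean ≈ 572.678; posterior SD ≈ 13.689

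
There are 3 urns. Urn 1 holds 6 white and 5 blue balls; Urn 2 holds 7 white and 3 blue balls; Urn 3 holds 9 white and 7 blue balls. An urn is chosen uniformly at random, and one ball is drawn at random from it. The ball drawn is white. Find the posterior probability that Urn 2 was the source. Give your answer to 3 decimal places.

Tabulate prior·likelihood by source: [1] prior 0.333333, lik 0.5455, product 0.1818; [2] prior 0.333333, lik 0.7, product 0.2333; [3] prior 0.333333, lik 0.5625, product 0.1875.
Normalizing constant = 0.60265; the posterior for Urn 2 is its product over the sum, 0.2333/0.60265 = 0.387.

Posterior probability ≈ 0.387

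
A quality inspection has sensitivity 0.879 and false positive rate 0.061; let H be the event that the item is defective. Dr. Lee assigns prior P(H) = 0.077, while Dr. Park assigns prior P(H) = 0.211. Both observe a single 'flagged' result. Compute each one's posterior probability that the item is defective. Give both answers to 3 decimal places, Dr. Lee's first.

The likelihood ratio for a 'flagged' result is 0.879/0.061 = 14.410.
Dr. Lee: prior odds 0.077/0.923 = 0.083424; posterior odds 1.2021; posterior probability 0.546.
Dr. Park: prior odds 0.211/0.789 = 0.26743; posterior odds 3.8536; posterior probability 0.794.

Dr. Lee: 0.546; Dr. Park: 0.794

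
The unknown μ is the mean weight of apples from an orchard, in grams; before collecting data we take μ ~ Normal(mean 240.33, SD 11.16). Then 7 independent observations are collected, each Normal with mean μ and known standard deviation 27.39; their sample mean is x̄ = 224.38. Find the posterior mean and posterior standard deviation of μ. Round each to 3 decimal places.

Posterior mean ≈ 231.757; posterior SD ≈ 7.590

Prior precision 1/τ₀² = 1/11.16² = 0.00802919; data precision n/σ² = 7/27.39² = 0.00933069.
Posterior precision = 0.00802919 + 0.00933069 = 0.0173599, giving posterior SD = 1/√0.0173599 = 7.590.
Posterior mean = (0.00802919·240.33 + 0.00933069·224.38) / 0.0173599 = 231.757.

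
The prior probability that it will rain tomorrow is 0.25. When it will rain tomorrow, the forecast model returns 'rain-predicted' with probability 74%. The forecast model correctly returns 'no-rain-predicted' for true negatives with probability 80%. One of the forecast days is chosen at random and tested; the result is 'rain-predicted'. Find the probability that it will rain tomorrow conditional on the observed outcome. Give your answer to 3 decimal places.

P(H | E) ≈ 0.552

Write H for 'it will rain tomorrow'. Prior odds H:¬H = 0.25/0.75 = 0.33333. For the 'rain-predicted' outcome, the likelihood ratio is 0.74/0.2 = 3.7000.
Posterior odds = 0.33333 × 3.7000 = 1.2333, so P(H|E) = 1.2333/(1+1.2333) = 0.552.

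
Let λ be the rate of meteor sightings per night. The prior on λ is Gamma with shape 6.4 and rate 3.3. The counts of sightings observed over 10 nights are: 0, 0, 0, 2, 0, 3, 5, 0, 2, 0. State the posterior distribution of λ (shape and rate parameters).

Total count ∑xᵢ = 12 over n = 10 nights.
Gamma is conjugate to the Poisson likelihood: posterior is Gamma(shape = 6.4+12 = 18.4, rate = 3.3+10 = 13.3).

Posterior: Gamma(shape=18.4, rate=13.3)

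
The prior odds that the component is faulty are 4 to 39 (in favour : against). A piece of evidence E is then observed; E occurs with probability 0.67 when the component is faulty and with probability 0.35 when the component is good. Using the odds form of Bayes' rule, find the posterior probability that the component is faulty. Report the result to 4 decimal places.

Posterior probability ≈ 0.1641

Prior odds = 4/39 = 0.10256. In log-odds, ln(0.10256) = -2.2773.
Add log likelihood ratio: ln(1.9143) = 0.64934.
Posterior log-odds = -1.6279, so posterior odds = exp(-1.6279) = 0.19634. Converting, P(H|E) = 0.19634/1.1963 = 0.1641.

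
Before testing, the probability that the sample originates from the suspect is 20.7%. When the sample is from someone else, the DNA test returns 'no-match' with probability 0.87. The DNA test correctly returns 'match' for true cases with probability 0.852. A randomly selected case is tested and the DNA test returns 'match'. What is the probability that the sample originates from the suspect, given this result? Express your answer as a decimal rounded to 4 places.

Write H for 'the sample originates from the suspect'. Prior odds H:¬H = 0.207/0.793 = 0.26103. For the 'match' outcome, the likelihood ratio is 0.852/0.13 = 6.5538.
Posterior odds = 0.26103 × 6.5538 = 1.7108, so P(H|E) = 1.7108/(1+1.7108) = 0.6311.

P(H | E) ≈ 0.6311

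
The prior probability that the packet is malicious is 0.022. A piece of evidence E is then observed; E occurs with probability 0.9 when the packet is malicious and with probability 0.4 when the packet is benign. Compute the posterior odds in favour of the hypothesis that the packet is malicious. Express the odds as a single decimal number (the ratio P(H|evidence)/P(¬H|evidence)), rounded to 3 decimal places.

Posterior odds ≈ 0.051

Prior odds = 0.022/(1−0.022) = 0.022495.
Likelihood ratio for E = 0.9/0.4 = 2.2500.
Posterior odds = prior odds × LR = 0.050613.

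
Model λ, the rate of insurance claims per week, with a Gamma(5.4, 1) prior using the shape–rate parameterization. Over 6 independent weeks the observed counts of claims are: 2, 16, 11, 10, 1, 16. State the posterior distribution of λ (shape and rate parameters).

Posterior: Gamma(shape=61.4, rate=7)

The Poisson likelihood adds the total count to the shape and the number of exposure periods to the rate. Here ∑xᵢ = 56 and n = 6, so shape 5.4→61.4 and rate 1→7.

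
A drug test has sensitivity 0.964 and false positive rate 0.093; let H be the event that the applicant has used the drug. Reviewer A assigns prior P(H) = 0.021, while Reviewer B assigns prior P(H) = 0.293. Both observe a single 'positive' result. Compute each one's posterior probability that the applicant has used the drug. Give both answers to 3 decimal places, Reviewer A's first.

Reviewer A: 0.182; Reviewer B: 0.811

The likelihood ratio for a 'positive' result is 0.964/0.093 = 10.366.
Reviewer A: prior odds 0.021/0.979 = 0.021450; posterior odds 0.22235; posterior probability 0.182.
Reviewer B: prior odds 0.293/0.707 = 0.41443; posterior odds 4.2958; posterior probability 0.811.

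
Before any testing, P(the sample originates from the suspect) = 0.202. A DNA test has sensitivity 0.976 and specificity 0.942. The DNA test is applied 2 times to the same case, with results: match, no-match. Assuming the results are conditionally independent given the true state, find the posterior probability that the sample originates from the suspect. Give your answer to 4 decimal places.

Posterior P(H) ≈ 0.0979

With H the event that the sample originates from the suspect, the joint likelihood of the observed sequence is P(data|H) = 0.976·0.024 = 0.023424 and P(data|¬H) = 0.058·0.942 = 0.054636.
Bayes: P(H|data) = 0.202·0.023424 / (0.202·0.023424 + 0.798·0.054636) = 0.0047316/0.048331 = 0.0979.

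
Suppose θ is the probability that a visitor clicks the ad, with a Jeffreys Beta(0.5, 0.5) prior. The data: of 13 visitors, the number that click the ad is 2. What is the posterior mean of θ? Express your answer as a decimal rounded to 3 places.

Posterior mean ≈ 0.179

The binomial likelihood is conjugate to the Beta prior: with 2 successes and 11 failures, the posterior is Beta(0.5+2, 0.5+11) = Beta(2.5, 11.5).
Posterior mean = α/(α+β) = 2.5/14 = 0.179.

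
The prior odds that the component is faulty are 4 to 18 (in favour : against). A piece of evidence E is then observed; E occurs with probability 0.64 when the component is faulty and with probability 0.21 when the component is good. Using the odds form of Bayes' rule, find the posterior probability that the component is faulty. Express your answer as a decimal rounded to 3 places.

Prior odds = 4/18 = 0.22222. In log-odds, ln(0.22222) = -1.5041.
Add log likelihood ratio: ln(3.0476) = 1.1144.
Posterior log-odds = -0.38972, so posterior odds = exp(-0.38972) = 0.67725. Converting, P(H|E) = 0.67725/1.6772 = 0.404.

Posterior probability ≈ 0.404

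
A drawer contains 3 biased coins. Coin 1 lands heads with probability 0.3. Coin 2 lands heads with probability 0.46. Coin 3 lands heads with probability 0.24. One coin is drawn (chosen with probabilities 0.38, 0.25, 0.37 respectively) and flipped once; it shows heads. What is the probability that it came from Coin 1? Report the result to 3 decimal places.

Posterior probability ≈ 0.359

Tabulate prior·likelihood by source: [1] prior 0.38, lik 0.3, product 0.1140; [2] prior 0.25, lik 0.46, product 0.1150; [3] prior 0.37, lik 0.24, product 0.08880.
Normalizing constant = 0.31780; the posterior for Coin 1 is its product over the sum, 0.1140/0.31780 = 0.359.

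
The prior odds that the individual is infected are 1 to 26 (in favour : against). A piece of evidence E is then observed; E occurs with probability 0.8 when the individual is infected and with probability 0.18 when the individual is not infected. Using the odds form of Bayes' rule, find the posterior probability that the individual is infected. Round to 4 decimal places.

Posterior probability ≈ 0.1460

Prior odds = 1/26 = 0.038462. In log-odds, ln(0.038462) = -3.2581.
Add log likelihood ratio: ln(4.4444) = 1.4917.
Posterior log-odds = -1.7664, so posterior odds = exp(-1.7664) = 0.17094. Converting, P(H|E) = 0.17094/1.1709 = 0.1460.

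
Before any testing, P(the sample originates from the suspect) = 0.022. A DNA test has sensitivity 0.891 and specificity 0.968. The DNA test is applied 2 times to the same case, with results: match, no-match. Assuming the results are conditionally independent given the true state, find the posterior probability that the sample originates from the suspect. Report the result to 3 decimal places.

Posterior P(H) ≈ 0.066

Let H be the event that the sample originates from the suspect; start with P(H) = 0.022. P('match'|H) = 0.891, P('match'|¬H) = 0.032.
Update on result 1 ('match'): P(H) ← 0.891·0.0220 / (0.891·0.0220 + 0.032·0.9780) = 0.019602/0.050898 = 0.3851.
Update on result 2 ('no-match'): P(H) ← 0.109·0.3851 / (0.109·0.3851 + 0.968·0.6149) = 0.041978/0.63718 = 0.0659.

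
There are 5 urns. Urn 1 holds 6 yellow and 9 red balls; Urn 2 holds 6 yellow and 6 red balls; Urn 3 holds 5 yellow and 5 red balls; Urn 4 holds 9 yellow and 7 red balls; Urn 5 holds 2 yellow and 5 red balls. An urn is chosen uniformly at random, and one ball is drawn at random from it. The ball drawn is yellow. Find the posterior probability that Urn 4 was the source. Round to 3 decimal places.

Posterior probability ≈ 0.250

P(yellow|Urn 1) = 0.4; P(yellow|Urn 2) = 0.5; P(yellow|Urn 3) = 0.5; P(yellow|Urn 4) = 0.5625; P(yellow|Urn 5) = 0.2857.
Prior × likelihood for each source: 0.2·0.4=0.08000, 0.2·0.5=0.1000, 0.2·0.5=0.1000, 0.2·0.5625=0.1125, 0.2·0.2857=0.05714. Summing gives P(yellow) = 0.44964.
P(Urn 4 | yellow) = 0.1125 / 0.44964 = 0.250.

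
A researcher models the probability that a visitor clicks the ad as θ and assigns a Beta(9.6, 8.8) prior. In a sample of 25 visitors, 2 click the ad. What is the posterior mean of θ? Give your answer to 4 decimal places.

The binomial likelihood is conjugate to the Beta prior: with 2 successes and 23 failures, the posterior is Beta(9.6+2, 8.8+23) = Beta(11.6, 31.8).
Posterior mean = α/(α+β) = 11.6/43.4 = 0.2673.

Posterior mean ≈ 0.2673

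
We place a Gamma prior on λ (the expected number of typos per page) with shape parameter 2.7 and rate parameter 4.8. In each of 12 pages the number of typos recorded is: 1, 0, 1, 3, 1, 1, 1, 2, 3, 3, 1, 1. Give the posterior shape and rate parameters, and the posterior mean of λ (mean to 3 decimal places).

Posterior: Gamma(shape=20.7, rate=16.8); mean ≈ 1.232

Total count ∑xᵢ = 18 over n = 12 pages.
Gamma is conjugate to the Poisson likelihood: posterior is Gamma(shape = 2.7+18 = 20.7, rate = 4.8+12 = 16.8).
Posterior mean = shape/rate = 20.7/16.8 = 1.232.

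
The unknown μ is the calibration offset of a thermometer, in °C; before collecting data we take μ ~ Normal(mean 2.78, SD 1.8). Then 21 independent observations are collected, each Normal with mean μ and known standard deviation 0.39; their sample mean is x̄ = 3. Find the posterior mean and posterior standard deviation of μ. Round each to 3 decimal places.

Posterior mean ≈ 3.000; posterior SD ≈ 0.085

With known σ, the Normal prior is conjugate. Weight on the data is w = (n/σ²)/(n/σ² + 1/τ₀²) = 138.067/(138.067+0.308642) = 0.99777.
Posterior mean = w·x̄ + (1−w)·μ₀ = 0.99777·3 + 0.0022305·2.78 = 3.000. Posterior variance = 1/(138.067+0.308642) = 0.00722670, so SD = 0.085.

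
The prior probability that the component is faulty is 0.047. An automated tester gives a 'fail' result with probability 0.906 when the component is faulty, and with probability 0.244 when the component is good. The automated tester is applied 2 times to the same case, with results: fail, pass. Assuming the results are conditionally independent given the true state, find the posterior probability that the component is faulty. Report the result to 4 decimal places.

With H the event that the component is faulty, the joint likelihood of the observed sequence is P(data|H) = 0.906·0.094 = 0.085164 and P(data|¬H) = 0.244·0.756 = 0.18446.
Bayes: P(H|data) = 0.047·0.085164 / (0.047·0.085164 + 0.953·0.18446) = 0.0040027/0.17980 = 0.0223.

Posterior P(H) ≈ 0.0223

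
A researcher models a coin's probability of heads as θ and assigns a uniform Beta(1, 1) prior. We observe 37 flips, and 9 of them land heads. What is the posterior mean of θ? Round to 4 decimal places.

Posterior mean ≈ 0.2564

Observing 9 successes and 28 failures updates Beta(1, 1) by adding the success and failure counts to the two shape parameters: α = 1+9 = 10, β = 1+28 = 29.
E[θ | data] = 10/(10+29) = 0.2564.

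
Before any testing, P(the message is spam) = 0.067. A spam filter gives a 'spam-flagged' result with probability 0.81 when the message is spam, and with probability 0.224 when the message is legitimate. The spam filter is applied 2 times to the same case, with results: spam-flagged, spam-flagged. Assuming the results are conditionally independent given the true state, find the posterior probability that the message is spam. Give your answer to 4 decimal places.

Let H be the event that the message is spam; start with P(H) = 0.067. P('spam-flagged'|H) = 0.81, P('spam-flagged'|¬H) = 0.224.
Update on result 1 ('spam-flagged'): P(H) ← 0.81·0.0670 / (0.81·0.0670 + 0.224·0.9330) = 0.054270/0.26326 = 0.2061.
Update on result 2 ('spam-flagged'): P(H) ← 0.81·0.2061 / (0.81·0.2061 + 0.224·0.7939) = 0.16698/0.34480 = 0.4843.

Posterior P(H) ≈ 0.4843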